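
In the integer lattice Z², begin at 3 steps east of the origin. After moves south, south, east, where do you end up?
(4, -2)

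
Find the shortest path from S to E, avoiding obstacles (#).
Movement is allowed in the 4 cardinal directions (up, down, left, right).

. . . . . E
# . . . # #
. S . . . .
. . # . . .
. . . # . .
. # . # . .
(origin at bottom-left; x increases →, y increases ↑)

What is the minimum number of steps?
6
(one shortest path: (1, 3) → (2, 3) → (3, 3) → (3, 4) → (3, 5) → (4, 5) → (5, 5))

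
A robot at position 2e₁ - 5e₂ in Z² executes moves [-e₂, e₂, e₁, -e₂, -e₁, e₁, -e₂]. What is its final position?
(3, -7)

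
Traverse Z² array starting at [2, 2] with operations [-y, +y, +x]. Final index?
(3, 2)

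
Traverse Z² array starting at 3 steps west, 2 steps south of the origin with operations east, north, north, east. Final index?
(-1, 0)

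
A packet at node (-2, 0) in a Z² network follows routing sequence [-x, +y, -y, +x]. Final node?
(-2, 0)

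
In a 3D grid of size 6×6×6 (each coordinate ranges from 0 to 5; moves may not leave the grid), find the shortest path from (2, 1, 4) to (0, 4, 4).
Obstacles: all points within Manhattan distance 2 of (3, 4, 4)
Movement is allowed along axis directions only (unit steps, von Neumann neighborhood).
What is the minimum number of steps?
5
(one shortest path: (2, 1, 4) → (1, 1, 4) → (0, 1, 4) → (0, 2, 4) → (0, 3, 4) → (0, 4, 4))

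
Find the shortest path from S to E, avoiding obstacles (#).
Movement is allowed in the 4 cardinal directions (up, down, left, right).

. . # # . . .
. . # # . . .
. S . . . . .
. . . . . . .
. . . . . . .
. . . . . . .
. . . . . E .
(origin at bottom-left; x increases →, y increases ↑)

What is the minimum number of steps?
8
(one shortest path: (1, 4) → (2, 4) → (3, 4) → (4, 4) → (5, 4) → (5, 3) → (5, 2) → (5, 1) → (5, 0))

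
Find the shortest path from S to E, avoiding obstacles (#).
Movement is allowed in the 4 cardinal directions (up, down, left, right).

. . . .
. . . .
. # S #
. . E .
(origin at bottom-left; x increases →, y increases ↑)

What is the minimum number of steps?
1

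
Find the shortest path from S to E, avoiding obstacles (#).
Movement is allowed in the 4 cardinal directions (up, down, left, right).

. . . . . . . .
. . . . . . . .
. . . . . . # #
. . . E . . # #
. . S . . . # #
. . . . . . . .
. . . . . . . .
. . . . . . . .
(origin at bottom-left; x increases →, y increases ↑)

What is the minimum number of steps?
2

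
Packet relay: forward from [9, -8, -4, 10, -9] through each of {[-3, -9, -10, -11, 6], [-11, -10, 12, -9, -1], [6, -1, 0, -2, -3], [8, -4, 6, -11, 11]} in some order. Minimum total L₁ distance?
143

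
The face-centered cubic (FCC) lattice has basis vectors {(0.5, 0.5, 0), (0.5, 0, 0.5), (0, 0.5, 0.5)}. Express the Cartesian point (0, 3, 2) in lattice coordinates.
b₁ - b₂ + 5b₃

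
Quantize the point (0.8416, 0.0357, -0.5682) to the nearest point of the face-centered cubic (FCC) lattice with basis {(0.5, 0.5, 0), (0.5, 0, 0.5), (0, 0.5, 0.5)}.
(0.5, 0, -0.5)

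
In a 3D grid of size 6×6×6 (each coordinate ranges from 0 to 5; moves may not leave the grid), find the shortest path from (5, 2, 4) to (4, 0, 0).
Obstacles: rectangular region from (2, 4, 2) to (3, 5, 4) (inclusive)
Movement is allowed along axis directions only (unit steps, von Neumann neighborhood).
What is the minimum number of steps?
7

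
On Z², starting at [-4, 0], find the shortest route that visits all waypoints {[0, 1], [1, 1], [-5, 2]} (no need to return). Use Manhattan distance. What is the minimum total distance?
10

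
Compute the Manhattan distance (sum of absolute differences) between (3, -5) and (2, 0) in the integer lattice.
6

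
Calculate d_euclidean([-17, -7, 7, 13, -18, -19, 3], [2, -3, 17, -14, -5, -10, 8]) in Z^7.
38.4838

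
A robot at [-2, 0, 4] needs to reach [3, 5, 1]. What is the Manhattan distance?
13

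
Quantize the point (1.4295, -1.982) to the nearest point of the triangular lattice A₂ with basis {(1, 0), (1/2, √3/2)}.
(1, -1.732)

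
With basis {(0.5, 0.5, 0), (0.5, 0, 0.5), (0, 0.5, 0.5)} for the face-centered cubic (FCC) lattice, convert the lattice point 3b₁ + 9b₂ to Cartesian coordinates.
(6, 1.5, 4.5)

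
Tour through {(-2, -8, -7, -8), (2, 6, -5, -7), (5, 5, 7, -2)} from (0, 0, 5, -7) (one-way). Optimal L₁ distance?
59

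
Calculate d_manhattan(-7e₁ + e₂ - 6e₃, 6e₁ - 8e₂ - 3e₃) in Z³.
25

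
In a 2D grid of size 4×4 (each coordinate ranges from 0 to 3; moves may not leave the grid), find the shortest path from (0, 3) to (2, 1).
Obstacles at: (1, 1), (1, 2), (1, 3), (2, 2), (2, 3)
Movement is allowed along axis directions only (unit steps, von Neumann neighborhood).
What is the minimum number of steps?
6
(one shortest path: (0, 3) → (0, 2) → (0, 1) → (0, 0) → (1, 0) → (2, 0) → (2, 1))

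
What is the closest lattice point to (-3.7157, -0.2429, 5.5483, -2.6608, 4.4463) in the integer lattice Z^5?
(-4, 0, 6, -3, 4)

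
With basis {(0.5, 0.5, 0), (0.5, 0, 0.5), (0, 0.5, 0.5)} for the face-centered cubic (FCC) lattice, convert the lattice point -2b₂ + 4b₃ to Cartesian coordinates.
(-1, 2, 1)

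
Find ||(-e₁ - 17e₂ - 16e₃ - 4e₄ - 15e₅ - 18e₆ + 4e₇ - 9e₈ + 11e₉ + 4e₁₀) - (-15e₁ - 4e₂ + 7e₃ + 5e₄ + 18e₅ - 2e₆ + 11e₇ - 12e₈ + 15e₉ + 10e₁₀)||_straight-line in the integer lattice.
49.295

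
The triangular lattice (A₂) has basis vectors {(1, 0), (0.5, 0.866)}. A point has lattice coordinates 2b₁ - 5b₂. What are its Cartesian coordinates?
(-0.5, -4.33)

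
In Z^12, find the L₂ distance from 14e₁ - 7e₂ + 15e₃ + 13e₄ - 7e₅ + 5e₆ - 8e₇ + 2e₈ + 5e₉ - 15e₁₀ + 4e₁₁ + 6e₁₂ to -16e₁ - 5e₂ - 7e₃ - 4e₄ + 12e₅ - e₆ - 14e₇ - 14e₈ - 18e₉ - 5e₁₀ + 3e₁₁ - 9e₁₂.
56.7539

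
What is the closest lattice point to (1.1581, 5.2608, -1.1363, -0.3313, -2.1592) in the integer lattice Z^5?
(1, 5, -1, 0, -2)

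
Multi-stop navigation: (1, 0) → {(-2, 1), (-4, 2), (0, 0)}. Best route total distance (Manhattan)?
7
(one optimal route: (1, 0) → (0, 0) → (-2, 1) → (-4, 2))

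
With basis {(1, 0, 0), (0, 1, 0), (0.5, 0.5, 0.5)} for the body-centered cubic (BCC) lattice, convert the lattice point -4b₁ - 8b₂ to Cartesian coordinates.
(-4, -8, 0)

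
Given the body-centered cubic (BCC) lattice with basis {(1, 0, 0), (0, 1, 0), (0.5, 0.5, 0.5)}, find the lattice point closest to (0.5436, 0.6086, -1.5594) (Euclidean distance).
(0.5, 0.5, -1.5)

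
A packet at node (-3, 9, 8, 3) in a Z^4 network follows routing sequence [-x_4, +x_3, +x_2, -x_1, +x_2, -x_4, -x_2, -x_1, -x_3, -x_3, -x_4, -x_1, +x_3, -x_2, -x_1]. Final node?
(-7, 9, 8, 0)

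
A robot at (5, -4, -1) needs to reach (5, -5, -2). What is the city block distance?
2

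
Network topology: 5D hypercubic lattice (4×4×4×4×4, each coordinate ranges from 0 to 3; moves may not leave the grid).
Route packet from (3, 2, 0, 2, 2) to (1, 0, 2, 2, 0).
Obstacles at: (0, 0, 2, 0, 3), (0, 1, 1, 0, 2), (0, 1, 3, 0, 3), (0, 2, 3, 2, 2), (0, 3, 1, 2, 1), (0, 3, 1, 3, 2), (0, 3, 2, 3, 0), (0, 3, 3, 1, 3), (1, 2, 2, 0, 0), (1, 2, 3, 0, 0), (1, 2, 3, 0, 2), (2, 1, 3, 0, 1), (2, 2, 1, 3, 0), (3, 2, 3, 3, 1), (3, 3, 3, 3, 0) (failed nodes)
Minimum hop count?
8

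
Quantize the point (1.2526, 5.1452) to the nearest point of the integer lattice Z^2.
(1, 5)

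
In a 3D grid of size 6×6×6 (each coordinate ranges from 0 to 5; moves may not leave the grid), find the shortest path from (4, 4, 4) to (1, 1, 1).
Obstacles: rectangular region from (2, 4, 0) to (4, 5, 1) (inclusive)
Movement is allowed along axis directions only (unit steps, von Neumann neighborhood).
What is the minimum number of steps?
9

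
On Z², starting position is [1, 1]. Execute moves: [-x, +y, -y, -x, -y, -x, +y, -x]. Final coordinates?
(-3, 1)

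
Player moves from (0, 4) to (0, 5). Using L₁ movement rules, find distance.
1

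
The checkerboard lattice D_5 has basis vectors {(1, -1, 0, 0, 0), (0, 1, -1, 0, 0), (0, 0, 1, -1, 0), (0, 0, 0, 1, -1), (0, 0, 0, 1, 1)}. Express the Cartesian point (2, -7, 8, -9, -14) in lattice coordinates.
2b₁ - 5b₂ + 3b₃ + 4b₄ - 10b₅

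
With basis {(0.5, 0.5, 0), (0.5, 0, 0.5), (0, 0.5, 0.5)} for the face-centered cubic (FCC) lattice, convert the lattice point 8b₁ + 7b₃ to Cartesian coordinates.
(4, 7.5, 3.5)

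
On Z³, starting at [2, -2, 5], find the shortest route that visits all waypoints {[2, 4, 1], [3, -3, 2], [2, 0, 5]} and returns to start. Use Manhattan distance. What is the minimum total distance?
24
(one optimal route: (2, -2, 5) → (3, -3, 2) → (2, 4, 1) → (2, 0, 5) → (2, -2, 5))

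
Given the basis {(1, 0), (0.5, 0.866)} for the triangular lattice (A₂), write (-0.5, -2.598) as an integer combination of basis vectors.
b₁ - 3b₂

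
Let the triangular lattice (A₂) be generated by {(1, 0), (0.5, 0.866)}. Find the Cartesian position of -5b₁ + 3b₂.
(-3.5, 2.598)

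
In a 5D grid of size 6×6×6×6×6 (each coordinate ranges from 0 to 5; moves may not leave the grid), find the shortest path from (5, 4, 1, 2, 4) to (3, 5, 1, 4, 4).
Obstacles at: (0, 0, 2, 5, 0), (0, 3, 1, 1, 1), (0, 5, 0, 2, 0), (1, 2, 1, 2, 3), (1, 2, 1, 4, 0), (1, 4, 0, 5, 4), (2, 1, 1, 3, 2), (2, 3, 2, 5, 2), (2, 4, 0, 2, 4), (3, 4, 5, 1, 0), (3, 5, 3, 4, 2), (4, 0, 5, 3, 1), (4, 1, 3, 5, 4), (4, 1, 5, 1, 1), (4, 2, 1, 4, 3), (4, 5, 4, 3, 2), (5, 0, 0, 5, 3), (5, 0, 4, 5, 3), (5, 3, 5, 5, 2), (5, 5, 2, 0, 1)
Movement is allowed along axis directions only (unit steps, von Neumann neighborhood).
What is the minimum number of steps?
5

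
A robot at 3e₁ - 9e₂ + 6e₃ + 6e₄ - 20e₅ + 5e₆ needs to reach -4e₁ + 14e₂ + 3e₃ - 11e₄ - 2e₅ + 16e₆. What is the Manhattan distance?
79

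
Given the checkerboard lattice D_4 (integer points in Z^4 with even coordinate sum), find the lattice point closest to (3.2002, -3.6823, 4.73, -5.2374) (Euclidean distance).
(3, -3, 5, -5)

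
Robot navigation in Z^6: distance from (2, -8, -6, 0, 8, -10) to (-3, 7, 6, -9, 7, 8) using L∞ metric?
18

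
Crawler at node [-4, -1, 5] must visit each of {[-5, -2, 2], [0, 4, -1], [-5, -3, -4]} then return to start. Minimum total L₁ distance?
42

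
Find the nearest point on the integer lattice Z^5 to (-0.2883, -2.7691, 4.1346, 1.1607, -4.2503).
(0, -3, 4, 1, -4)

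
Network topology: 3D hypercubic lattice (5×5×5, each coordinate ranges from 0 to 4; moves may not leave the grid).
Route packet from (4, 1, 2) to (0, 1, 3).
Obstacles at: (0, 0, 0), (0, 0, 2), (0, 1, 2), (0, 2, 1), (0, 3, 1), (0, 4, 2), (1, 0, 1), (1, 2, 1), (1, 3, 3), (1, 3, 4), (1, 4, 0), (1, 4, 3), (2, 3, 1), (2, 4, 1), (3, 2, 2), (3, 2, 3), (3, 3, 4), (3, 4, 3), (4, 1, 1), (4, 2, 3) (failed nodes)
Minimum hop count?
5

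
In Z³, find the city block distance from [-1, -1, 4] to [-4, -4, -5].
15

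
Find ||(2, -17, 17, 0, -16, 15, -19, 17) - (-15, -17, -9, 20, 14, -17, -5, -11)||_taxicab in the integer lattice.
167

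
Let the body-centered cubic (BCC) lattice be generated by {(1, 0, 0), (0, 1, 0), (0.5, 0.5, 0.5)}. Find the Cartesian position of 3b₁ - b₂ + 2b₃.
(4, 0, 1)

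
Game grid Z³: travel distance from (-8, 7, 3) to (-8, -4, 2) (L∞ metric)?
11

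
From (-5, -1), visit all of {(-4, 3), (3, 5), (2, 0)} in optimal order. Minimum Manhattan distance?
20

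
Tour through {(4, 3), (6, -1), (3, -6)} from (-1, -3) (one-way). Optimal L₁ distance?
21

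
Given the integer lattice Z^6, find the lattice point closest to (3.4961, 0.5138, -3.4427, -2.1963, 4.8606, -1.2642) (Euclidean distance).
(3, 1, -3, -2, 5, -1)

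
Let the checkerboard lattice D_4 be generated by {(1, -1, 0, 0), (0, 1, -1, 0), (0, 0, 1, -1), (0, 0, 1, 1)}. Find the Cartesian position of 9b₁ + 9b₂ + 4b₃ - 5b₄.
(9, 0, -10, -9)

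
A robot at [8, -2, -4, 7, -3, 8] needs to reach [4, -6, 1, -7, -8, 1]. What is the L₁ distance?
39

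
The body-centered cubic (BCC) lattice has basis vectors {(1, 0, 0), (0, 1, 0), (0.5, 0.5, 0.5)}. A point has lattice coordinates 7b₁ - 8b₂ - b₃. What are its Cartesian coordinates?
(6.5, -8.5, -0.5)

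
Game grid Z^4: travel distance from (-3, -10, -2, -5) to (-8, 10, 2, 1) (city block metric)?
35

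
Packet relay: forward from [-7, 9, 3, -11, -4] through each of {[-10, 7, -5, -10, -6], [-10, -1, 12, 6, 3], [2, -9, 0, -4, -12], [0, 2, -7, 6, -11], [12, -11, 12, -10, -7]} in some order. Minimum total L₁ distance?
178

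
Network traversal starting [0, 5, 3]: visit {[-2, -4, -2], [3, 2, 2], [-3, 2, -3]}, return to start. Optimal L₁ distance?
42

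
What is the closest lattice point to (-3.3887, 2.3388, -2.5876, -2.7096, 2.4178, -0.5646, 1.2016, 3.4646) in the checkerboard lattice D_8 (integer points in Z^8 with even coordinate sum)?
(-3, 2, -3, -3, 2, -1, 1, 3)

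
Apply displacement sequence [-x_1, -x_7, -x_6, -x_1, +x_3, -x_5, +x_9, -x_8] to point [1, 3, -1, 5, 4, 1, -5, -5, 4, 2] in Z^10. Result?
(-1, 3, 0, 5, 3, 0, -6, -6, 5, 2)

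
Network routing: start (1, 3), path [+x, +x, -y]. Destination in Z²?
(3, 2)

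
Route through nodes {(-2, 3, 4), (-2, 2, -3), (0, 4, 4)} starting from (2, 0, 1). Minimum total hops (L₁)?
20
(one optimal route: (2, 0, 1) → (0, 4, 4) → (-2, 3, 4) → (-2, 2, -3))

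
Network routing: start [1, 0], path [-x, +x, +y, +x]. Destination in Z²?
(2, 1)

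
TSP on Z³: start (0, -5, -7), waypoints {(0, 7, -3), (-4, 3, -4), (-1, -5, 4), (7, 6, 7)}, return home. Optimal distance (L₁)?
76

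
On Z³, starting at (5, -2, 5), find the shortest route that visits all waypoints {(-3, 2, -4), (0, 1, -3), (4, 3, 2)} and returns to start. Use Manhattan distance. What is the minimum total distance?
44
(one optimal route: (5, -2, 5) → (0, 1, -3) → (-3, 2, -4) → (4, 3, 2) → (5, -2, 5))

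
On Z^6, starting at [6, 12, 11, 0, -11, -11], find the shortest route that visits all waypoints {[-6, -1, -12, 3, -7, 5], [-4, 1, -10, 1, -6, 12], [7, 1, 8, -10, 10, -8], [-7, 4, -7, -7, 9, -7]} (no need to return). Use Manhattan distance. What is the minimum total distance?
151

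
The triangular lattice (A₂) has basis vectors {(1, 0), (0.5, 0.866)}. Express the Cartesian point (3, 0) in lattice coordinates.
3b₁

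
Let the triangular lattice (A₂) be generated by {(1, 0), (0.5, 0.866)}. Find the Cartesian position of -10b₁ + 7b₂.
(-6.5, 6.062)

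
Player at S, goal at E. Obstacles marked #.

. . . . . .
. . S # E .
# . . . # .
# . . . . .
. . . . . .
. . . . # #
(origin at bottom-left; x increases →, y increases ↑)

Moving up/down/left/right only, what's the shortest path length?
4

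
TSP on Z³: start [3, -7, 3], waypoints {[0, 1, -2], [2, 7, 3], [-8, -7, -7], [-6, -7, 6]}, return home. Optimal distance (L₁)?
76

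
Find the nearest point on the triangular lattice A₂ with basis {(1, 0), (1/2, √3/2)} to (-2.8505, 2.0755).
(-3, 1.732)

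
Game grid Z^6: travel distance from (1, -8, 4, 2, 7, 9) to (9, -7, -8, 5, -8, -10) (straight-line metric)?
28.3549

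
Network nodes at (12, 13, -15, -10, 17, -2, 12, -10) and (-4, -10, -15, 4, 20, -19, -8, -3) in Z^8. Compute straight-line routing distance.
41.5692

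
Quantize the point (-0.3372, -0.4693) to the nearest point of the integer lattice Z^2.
(0, 0)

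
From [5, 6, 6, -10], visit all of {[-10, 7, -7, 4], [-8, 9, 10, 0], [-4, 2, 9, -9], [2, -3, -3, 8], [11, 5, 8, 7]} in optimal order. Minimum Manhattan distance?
122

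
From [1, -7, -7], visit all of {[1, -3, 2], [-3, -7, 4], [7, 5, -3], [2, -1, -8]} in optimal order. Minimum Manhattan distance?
53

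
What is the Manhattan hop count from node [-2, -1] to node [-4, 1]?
4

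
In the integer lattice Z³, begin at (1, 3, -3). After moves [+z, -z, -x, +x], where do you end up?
(1, 3, -3)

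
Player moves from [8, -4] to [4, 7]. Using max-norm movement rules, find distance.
11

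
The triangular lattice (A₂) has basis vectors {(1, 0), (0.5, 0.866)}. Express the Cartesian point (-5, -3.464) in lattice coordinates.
-3b₁ - 4b₂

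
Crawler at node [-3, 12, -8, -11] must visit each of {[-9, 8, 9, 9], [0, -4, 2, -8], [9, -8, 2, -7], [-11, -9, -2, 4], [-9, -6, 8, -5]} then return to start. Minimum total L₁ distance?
180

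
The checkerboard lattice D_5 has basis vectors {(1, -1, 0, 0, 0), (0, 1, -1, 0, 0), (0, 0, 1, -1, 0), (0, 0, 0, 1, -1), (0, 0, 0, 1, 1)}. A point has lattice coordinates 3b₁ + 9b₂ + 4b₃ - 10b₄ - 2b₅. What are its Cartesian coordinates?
(3, 6, -5, -16, 8)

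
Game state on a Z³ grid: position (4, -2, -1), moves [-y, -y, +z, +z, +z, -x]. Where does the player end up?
(3, -4, 2)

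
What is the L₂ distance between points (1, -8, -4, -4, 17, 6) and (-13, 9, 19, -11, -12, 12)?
44.0454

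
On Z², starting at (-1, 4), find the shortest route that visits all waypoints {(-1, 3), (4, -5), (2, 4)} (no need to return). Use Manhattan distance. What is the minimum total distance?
16
(one optimal route: (-1, 4) → (-1, 3) → (2, 4) → (4, -5))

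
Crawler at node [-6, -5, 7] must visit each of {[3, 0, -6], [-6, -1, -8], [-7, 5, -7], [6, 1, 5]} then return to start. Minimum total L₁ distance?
78
(one optimal route: (-6, -5, 7) → (-6, -1, -8) → (-7, 5, -7) → (3, 0, -6) → (6, 1, 5) → (-6, -5, 7))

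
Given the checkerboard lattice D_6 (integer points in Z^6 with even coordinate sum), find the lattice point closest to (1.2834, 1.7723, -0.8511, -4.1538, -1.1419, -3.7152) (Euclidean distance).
(1, 2, -1, -4, -1, -3)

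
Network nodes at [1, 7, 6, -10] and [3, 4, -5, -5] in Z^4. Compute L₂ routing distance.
12.6095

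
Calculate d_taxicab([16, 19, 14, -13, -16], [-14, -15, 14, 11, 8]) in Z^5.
112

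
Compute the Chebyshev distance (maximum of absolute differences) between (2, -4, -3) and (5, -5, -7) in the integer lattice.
4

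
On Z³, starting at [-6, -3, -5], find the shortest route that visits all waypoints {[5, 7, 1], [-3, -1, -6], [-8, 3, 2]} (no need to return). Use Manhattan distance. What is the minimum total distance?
41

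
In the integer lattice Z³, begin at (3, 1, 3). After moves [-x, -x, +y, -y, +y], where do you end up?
(1, 2, 3)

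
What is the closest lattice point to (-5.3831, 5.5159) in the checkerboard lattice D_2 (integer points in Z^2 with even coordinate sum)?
(-5, 5)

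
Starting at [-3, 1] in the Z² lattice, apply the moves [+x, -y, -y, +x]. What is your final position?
(-1, -1)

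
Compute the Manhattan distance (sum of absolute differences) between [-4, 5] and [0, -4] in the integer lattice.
13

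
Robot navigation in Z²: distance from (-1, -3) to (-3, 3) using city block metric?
8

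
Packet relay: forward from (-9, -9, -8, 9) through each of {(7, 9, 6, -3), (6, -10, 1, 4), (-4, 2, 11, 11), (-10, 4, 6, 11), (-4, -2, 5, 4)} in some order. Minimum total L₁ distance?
114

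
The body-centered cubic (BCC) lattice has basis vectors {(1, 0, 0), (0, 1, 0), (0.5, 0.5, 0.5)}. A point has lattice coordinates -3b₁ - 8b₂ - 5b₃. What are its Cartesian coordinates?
(-5.5, -10.5, -2.5)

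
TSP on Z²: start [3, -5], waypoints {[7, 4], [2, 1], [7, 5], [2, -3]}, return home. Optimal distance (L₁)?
30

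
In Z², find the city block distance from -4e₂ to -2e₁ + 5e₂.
11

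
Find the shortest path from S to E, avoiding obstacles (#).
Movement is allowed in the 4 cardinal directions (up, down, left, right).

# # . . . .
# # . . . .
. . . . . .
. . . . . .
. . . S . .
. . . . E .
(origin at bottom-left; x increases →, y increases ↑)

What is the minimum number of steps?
2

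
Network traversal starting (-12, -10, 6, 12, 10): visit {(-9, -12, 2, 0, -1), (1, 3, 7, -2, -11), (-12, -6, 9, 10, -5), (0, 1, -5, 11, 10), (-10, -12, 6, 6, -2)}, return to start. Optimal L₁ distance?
180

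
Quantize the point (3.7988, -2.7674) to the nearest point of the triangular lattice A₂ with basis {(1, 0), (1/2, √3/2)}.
(3.5, -2.598)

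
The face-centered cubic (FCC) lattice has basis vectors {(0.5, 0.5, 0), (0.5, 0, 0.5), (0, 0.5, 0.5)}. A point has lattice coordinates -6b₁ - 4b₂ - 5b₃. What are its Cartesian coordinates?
(-5, -5.5, -4.5)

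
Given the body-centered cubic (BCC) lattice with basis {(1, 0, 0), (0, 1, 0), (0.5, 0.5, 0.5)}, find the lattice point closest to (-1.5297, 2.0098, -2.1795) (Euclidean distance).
(-2, 2, -2)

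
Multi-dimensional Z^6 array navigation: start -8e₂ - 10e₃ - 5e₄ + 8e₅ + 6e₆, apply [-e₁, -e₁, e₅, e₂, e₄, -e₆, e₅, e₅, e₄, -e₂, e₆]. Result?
(-2, -8, -10, -3, 11, 6)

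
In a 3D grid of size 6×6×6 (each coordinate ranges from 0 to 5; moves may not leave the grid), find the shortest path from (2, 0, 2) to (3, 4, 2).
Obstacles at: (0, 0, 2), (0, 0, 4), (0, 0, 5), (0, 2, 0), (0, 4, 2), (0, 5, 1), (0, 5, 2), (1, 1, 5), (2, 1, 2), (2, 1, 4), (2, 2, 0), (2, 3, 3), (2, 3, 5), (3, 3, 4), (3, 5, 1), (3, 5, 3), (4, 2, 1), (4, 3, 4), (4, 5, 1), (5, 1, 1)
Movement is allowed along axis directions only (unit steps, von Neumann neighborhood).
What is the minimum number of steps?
5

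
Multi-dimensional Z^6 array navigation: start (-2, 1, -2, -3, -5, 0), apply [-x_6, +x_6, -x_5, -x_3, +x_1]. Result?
(-1, 1, -3, -3, -6, 0)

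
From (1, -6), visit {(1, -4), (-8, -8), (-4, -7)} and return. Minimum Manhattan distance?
26
(one optimal route: (1, -6) → (1, -4) → (-8, -8) → (-4, -7) → (1, -6))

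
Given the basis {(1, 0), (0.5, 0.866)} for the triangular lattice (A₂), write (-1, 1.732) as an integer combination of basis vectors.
-2b₁ + 2b₂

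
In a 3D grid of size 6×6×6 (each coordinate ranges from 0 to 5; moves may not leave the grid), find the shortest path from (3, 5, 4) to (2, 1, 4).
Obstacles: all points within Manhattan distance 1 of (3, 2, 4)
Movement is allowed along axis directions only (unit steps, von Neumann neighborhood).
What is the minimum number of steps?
7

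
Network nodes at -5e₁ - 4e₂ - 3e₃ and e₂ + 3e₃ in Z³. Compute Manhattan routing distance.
16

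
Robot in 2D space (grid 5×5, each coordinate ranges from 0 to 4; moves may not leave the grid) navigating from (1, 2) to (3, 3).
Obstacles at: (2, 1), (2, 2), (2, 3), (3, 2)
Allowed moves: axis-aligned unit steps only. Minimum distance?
5
(one shortest path: (1, 2) → (1, 3) → (1, 4) → (2, 4) → (3, 4) → (3, 3))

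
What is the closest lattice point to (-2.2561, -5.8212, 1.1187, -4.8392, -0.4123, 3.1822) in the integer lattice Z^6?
(-2, -6, 1, -5, 0, 3)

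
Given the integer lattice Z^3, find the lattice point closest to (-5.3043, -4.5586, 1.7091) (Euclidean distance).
(-5, -5, 2)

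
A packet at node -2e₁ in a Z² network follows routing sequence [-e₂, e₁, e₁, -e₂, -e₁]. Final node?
(-1, -2)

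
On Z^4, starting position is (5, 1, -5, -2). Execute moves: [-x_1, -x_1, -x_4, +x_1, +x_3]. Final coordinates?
(4, 1, -4, -3)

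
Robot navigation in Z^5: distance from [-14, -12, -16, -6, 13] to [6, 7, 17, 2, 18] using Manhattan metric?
85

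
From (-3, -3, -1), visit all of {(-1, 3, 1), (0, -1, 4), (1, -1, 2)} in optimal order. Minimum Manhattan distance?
20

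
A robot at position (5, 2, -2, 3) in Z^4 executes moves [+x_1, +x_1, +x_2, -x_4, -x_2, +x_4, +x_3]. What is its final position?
(7, 2, -1, 3)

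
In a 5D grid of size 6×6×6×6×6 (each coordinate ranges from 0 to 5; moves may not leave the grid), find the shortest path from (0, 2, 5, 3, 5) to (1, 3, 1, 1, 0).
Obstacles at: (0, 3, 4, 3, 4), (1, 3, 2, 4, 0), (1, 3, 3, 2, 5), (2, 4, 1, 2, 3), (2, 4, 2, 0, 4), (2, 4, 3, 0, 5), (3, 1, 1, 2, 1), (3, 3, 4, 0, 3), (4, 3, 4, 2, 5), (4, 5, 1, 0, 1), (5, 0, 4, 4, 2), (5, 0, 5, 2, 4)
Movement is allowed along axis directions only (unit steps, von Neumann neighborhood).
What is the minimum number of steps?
13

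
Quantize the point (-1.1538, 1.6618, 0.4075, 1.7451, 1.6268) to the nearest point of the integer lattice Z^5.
(-1, 2, 0, 2, 2)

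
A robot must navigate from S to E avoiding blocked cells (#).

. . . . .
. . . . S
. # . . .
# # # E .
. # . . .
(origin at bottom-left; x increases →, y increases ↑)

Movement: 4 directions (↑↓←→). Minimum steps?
3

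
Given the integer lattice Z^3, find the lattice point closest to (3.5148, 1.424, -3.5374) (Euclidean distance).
(4, 1, -4)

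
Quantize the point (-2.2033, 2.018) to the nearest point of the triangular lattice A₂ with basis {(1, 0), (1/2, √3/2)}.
(-2, 1.732)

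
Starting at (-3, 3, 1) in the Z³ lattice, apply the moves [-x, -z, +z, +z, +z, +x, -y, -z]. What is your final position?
(-3, 2, 2)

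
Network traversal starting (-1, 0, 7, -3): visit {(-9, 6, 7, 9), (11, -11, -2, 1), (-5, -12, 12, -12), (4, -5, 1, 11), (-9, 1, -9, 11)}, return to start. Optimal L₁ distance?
178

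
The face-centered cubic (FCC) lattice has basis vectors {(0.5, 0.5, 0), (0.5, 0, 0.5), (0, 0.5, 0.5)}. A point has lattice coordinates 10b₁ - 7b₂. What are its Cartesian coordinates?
(1.5, 5, -3.5)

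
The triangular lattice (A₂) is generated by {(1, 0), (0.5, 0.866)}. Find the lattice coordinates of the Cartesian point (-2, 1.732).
-3b₁ + 2b₂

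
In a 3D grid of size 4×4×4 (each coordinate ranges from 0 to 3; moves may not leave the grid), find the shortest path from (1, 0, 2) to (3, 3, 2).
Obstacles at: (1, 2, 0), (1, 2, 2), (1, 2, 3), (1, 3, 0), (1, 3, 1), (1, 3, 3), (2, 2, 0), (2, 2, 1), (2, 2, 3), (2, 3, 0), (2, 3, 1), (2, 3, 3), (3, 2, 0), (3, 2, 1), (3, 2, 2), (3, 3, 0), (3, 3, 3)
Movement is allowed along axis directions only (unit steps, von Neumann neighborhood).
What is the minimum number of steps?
5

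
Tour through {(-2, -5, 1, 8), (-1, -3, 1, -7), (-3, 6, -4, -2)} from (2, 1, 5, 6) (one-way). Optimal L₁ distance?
55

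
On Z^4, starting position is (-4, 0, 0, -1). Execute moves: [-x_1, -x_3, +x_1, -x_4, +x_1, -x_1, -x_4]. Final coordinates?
(-4, 0, -1, -3)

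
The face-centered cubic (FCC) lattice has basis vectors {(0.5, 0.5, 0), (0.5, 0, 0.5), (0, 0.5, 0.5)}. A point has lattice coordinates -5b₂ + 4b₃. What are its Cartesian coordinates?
(-2.5, 2, -0.5)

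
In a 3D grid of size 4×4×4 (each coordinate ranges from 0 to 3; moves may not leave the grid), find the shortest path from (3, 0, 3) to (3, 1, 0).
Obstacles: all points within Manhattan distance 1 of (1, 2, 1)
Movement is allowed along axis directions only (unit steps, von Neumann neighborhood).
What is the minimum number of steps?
4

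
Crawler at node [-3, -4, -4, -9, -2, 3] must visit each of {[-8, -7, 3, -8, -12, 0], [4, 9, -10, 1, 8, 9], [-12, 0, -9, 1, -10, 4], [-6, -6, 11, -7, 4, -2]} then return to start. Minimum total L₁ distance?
202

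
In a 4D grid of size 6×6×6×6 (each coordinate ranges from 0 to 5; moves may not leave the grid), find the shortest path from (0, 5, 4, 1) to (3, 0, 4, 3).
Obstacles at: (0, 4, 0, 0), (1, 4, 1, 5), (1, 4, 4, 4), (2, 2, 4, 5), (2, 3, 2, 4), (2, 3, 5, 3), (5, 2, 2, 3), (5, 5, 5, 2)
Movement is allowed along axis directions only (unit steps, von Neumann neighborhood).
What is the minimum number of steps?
10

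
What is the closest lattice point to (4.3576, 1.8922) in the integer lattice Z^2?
(4, 2)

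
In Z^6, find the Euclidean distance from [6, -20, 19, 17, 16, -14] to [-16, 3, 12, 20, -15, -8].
45.4753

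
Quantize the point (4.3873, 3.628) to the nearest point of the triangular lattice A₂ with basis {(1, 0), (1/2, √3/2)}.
(4, 3.464)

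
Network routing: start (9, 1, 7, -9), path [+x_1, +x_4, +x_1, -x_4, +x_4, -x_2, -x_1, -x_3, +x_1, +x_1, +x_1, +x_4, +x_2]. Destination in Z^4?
(13, 1, 6, -7)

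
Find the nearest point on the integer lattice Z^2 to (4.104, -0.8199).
(4, -1)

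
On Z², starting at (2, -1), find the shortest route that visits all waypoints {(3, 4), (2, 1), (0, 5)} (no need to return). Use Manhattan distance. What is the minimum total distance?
10
(one optimal route: (2, -1) → (2, 1) → (3, 4) → (0, 5))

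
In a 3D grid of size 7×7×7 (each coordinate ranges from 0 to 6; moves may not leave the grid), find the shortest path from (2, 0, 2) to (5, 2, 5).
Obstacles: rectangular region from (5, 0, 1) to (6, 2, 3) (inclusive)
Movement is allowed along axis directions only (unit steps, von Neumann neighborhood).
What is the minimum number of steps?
8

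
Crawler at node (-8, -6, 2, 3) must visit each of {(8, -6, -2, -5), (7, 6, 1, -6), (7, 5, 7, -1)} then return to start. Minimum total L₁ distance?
92
(one optimal route: (-8, -6, 2, 3) → (8, -6, -2, -5) → (7, 6, 1, -6) → (7, 5, 7, -1) → (-8, -6, 2, 3))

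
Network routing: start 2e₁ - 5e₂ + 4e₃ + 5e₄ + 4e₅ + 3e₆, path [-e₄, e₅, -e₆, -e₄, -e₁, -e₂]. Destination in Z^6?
(1, -6, 4, 3, 5, 2)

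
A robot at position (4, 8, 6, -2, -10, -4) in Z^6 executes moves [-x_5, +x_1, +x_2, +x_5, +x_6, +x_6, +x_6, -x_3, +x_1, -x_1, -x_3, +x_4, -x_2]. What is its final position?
(5, 8, 4, -1, -10, -1)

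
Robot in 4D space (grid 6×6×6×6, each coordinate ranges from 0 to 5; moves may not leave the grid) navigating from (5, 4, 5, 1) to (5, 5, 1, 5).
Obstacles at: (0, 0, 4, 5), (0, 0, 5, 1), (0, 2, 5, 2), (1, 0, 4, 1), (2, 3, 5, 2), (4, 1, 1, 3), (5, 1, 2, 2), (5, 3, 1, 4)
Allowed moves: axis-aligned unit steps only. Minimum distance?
9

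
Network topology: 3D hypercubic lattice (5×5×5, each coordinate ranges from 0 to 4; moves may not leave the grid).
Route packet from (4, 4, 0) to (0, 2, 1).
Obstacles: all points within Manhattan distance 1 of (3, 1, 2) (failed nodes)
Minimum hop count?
7
(one shortest path: (4, 4, 0) → (3, 4, 0) → (2, 4, 0) → (1, 4, 0) → (0, 4, 0) → (0, 3, 0) → (0, 2, 0) → (0, 2, 1))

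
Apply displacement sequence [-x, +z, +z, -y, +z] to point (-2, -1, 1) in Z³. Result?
(-3, -2, 4)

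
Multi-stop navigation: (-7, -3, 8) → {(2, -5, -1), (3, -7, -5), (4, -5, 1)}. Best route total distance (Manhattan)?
31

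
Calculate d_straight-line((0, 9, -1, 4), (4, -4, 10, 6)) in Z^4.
17.6068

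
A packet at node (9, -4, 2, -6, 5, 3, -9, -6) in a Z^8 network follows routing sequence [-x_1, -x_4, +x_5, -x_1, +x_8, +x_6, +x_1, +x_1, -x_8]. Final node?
(9, -4, 2, -7, 6, 4, -9, -6)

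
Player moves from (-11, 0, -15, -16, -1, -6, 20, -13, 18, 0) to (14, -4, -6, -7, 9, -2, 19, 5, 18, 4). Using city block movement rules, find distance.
84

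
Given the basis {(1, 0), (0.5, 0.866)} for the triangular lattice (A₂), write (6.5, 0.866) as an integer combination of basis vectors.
6b₁ + b₂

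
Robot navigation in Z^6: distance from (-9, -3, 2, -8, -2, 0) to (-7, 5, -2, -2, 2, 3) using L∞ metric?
8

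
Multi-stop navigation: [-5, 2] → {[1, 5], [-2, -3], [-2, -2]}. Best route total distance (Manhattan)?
19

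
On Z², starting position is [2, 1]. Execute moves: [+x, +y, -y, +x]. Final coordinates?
(4, 1)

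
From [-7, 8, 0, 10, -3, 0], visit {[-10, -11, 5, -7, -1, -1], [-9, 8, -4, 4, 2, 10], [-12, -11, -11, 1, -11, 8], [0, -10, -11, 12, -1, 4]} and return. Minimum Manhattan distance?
208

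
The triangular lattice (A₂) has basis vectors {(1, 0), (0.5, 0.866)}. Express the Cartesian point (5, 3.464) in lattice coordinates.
3b₁ + 4b₂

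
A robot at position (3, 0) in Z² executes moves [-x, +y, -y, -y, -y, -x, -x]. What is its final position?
(0, -2)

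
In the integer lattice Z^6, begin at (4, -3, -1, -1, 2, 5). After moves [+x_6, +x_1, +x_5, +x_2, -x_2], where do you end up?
(5, -3, -1, -1, 3, 6)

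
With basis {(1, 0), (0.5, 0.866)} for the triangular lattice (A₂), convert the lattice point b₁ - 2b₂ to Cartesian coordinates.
(0, -1.732)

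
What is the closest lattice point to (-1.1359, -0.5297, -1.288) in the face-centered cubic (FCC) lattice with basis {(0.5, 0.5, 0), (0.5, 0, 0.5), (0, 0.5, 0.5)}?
(-1, -0.5, -1.5)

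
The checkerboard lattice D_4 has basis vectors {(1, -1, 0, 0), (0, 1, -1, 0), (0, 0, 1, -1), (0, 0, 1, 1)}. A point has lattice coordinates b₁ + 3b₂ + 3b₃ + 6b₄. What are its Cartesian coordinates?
(1, 2, 6, 3)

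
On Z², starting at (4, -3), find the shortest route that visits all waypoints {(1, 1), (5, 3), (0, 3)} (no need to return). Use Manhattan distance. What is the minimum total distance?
15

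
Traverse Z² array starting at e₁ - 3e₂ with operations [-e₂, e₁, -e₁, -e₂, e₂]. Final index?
(1, -4)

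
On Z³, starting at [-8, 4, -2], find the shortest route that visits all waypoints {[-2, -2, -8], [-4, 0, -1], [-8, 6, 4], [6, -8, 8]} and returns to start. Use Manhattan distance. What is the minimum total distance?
90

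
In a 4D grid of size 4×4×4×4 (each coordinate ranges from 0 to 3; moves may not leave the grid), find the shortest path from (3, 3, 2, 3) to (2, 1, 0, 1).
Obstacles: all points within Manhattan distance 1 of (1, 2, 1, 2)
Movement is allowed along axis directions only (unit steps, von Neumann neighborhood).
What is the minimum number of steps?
7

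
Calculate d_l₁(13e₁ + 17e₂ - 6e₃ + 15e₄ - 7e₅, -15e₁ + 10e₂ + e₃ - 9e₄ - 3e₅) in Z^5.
70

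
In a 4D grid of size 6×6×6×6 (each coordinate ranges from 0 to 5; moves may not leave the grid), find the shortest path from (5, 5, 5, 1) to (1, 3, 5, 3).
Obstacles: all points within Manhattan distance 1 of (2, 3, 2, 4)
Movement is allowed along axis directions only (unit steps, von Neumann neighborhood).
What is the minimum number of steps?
8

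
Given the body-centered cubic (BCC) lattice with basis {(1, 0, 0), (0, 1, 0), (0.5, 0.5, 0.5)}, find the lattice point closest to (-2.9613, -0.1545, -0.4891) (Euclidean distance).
(-3, 0, 0)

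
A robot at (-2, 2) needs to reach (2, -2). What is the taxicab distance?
8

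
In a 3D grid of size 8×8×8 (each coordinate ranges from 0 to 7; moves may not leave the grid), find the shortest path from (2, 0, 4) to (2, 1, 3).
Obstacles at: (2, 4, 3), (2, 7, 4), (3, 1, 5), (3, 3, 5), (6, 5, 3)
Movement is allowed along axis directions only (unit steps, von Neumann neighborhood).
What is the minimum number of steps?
2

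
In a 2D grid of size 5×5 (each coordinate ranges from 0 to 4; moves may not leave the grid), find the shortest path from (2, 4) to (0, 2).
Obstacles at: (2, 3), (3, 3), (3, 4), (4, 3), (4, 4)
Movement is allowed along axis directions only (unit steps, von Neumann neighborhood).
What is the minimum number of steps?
4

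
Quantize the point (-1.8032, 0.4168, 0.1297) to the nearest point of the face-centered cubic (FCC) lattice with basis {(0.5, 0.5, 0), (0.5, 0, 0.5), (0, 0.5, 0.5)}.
(-1.5, 0.5, 0)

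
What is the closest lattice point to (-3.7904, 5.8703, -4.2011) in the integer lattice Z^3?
(-4, 6, -4)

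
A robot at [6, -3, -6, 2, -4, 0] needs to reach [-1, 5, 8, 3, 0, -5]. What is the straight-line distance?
18.735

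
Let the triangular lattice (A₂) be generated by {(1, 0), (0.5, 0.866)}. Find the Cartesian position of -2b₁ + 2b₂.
(-1, 1.732)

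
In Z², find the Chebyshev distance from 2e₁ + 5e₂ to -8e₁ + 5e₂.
10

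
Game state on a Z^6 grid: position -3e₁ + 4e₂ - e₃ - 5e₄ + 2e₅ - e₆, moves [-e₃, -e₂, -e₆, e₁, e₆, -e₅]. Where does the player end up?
(-2, 3, -2, -5, 1, -1)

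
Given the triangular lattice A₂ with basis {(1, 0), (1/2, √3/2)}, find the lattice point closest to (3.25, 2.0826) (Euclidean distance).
(3, 1.732)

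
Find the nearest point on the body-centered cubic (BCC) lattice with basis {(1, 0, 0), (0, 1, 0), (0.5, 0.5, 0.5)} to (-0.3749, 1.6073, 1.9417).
(-0.5, 1.5, 1.5)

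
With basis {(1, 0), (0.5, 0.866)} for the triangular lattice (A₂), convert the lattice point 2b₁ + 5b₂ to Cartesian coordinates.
(4.5, 4.33)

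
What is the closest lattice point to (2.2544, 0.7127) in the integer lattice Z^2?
(2, 1)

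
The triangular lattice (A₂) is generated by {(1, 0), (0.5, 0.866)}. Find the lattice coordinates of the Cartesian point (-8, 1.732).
-9b₁ + 2b₂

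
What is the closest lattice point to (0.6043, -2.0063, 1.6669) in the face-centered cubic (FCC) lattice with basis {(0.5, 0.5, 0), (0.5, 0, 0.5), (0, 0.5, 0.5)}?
(0.5, -2, 1.5)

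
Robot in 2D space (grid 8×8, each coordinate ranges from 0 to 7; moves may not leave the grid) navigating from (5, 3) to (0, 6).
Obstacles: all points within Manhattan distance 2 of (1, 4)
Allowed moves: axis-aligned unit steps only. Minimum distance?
10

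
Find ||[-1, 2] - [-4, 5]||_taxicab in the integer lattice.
6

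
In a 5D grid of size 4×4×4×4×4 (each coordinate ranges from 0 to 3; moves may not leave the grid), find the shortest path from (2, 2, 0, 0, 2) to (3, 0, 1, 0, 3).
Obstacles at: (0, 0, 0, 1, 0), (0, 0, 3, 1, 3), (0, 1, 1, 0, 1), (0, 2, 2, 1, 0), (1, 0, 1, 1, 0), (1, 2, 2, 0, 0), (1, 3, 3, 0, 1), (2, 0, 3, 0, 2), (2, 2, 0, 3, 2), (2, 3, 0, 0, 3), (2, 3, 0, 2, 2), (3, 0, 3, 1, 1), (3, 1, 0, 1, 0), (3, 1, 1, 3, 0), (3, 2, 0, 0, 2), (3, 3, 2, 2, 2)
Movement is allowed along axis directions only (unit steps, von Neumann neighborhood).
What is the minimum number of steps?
5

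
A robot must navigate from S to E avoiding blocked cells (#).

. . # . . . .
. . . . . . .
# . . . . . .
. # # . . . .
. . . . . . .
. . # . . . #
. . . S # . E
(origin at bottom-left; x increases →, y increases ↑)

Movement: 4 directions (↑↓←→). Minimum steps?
5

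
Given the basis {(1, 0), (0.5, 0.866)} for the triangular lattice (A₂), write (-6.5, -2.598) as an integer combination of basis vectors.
-5b₁ - 3b₂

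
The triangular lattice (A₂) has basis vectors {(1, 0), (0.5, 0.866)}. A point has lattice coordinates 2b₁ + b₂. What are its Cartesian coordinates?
(2.5, 0.866)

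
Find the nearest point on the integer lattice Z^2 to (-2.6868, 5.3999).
(-3, 5)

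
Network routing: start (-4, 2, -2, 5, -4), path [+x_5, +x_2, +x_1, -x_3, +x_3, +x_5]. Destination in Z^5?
(-3, 3, -2, 5, -2)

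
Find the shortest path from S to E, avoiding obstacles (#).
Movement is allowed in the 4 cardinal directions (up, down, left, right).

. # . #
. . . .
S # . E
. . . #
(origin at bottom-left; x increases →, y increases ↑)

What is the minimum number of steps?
5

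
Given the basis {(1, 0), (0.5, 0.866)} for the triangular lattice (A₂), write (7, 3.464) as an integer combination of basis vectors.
5b₁ + 4b₂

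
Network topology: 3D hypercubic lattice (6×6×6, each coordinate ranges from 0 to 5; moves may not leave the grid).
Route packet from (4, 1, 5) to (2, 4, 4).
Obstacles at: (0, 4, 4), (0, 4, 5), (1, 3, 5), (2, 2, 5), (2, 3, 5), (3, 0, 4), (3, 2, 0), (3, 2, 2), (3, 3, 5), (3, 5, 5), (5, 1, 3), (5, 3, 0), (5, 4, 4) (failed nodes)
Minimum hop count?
6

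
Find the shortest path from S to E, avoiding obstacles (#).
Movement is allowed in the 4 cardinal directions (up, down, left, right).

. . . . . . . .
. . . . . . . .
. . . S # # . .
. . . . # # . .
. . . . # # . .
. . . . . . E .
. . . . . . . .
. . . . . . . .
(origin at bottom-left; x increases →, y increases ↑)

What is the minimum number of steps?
6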